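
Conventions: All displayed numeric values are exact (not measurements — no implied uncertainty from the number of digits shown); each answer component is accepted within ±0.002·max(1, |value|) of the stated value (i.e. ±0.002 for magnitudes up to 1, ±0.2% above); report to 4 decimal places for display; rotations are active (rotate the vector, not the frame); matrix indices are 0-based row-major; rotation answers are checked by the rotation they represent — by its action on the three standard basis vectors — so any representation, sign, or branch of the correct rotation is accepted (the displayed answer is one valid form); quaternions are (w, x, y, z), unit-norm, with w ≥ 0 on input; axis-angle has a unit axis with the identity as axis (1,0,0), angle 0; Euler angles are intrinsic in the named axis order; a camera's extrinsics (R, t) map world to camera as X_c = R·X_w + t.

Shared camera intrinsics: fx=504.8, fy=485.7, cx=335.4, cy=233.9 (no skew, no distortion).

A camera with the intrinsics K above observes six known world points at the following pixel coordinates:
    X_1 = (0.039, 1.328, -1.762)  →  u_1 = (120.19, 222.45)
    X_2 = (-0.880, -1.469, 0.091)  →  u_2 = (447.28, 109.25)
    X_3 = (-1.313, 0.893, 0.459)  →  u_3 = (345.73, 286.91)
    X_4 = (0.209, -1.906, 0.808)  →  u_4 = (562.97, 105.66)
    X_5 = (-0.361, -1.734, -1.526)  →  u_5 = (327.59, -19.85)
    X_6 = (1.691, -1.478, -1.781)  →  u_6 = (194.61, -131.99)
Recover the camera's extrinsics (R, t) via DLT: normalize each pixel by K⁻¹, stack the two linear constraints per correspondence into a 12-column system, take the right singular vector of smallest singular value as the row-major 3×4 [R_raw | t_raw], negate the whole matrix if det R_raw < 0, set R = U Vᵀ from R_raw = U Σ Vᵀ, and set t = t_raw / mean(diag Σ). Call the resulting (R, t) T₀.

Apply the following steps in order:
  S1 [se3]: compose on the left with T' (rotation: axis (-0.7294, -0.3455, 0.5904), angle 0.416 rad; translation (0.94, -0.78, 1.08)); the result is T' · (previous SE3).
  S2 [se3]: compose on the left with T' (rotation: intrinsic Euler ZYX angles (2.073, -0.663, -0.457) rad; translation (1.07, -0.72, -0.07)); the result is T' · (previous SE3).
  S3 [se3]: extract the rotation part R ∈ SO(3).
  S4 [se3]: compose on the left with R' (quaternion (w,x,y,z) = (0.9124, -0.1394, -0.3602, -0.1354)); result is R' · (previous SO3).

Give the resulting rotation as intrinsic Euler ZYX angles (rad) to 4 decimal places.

source (pnp_recover): camera pose = R=[-0.1615 -0.5845 0.7952; 0.1649 0.7785 0.6056; -0.9730 0.2289 -0.0293], t=(0.0700, -0.0900, 4.6403)
after S1 (compose_se3): R=[-0.0192 -0.7705 0.6372; -0.1593 0.6315 0.7588; -0.9870 -0.0869 -0.1349], t=(0.2084, 0.4420, 5.4978)
after S2 (compose_se3): R=[0.2728 -0.2764 -0.9215; 0.7051 -0.5942 0.3870; -0.6545 -0.7553 0.0328], t=(-0.0792, -4.4911, 3.7930)
after S3 (rot_of_se3): [0.2728 -0.2764 -0.9215; 0.7051 -0.5942 0.3870; -0.6545 -0.7553 0.0328]
after S4 (compose_so3): [0.8425 0.0669 -0.5345; 0.3815 -0.7746 0.5044; -0.3802 -0.6289 -0.6781]

rotation (euler_zyx) = (0.4252, 0.3901, -2.3938)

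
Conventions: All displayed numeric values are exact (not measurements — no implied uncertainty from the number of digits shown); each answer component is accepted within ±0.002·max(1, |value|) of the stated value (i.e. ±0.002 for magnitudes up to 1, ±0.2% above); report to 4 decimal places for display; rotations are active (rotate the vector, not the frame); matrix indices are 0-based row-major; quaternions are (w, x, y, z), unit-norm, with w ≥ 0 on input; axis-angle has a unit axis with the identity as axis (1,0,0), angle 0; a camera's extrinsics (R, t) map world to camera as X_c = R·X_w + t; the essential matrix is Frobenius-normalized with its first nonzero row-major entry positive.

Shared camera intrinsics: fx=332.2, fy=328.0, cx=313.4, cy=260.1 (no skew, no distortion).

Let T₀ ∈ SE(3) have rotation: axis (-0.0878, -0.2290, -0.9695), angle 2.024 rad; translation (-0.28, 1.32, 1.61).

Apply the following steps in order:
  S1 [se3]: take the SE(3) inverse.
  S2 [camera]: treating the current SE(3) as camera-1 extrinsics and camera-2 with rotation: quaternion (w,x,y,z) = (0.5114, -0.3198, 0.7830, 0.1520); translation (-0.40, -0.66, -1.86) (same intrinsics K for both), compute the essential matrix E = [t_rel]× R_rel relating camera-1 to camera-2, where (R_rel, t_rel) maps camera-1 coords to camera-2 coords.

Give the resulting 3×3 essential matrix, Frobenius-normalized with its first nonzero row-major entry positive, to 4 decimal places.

matrix = [0.0764 0.5771 -0.4011; 0.5526 0.1129 0.2554; 0.3032 0.0487 0.1504]

after S1 (invert_se3): R=[-0.4268 -0.8426 0.3283; 0.9005 -0.3625 0.2403; -0.0835 0.3981 0.9135], t=(0.4643, 0.3438, -2.0197)
after S2 (essential): [0.0764 0.5771 -0.4011; 0.5526 0.1129 0.2554; 0.3032 0.0487 0.1504]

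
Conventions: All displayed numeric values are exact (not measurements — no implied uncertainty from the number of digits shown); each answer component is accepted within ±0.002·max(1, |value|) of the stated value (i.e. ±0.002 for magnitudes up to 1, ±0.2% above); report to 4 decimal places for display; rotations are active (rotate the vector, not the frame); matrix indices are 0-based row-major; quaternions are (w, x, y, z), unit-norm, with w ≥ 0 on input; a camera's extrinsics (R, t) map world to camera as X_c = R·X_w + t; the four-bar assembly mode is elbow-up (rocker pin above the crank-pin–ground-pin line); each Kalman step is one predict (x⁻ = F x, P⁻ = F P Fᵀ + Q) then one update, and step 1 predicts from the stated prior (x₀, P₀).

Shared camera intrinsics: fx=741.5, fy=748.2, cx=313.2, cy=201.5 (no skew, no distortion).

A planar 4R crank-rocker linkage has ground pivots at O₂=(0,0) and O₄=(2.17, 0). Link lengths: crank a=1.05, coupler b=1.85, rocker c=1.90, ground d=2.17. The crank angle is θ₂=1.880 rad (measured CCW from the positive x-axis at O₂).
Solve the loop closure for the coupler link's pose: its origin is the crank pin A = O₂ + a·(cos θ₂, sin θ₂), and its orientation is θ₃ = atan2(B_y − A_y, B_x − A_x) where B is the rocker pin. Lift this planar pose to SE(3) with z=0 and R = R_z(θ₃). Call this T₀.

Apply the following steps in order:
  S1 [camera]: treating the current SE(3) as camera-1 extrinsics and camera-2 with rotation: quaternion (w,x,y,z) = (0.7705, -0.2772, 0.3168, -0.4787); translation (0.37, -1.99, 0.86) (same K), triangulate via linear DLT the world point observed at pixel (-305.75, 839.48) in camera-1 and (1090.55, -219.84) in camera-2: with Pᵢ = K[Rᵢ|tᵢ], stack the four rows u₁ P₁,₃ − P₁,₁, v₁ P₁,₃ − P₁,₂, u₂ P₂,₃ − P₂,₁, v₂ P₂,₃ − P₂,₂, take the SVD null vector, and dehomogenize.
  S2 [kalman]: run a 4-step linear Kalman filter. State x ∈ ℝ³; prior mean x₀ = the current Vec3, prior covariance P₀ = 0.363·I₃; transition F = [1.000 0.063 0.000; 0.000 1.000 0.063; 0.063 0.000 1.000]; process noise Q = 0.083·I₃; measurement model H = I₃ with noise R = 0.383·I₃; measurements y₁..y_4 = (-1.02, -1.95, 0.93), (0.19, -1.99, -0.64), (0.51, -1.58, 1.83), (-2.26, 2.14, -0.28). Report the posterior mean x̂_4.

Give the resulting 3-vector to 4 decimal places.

result = (-0.9616, -0.0192, 0.4783)

source (fourbar_fk): coupler pose = R=[0.9193 -0.3937 0.0000; 0.3937 0.9193 0.0000; 0.0000 0.0000 1.0000], t=(-0.3195, 1.0002, 0.0000)
after S1 (triangulate): (-0.7535, 0.6389, 1.5139)
after S2 (kf_track): (-0.9616, -0.0192, 0.4783)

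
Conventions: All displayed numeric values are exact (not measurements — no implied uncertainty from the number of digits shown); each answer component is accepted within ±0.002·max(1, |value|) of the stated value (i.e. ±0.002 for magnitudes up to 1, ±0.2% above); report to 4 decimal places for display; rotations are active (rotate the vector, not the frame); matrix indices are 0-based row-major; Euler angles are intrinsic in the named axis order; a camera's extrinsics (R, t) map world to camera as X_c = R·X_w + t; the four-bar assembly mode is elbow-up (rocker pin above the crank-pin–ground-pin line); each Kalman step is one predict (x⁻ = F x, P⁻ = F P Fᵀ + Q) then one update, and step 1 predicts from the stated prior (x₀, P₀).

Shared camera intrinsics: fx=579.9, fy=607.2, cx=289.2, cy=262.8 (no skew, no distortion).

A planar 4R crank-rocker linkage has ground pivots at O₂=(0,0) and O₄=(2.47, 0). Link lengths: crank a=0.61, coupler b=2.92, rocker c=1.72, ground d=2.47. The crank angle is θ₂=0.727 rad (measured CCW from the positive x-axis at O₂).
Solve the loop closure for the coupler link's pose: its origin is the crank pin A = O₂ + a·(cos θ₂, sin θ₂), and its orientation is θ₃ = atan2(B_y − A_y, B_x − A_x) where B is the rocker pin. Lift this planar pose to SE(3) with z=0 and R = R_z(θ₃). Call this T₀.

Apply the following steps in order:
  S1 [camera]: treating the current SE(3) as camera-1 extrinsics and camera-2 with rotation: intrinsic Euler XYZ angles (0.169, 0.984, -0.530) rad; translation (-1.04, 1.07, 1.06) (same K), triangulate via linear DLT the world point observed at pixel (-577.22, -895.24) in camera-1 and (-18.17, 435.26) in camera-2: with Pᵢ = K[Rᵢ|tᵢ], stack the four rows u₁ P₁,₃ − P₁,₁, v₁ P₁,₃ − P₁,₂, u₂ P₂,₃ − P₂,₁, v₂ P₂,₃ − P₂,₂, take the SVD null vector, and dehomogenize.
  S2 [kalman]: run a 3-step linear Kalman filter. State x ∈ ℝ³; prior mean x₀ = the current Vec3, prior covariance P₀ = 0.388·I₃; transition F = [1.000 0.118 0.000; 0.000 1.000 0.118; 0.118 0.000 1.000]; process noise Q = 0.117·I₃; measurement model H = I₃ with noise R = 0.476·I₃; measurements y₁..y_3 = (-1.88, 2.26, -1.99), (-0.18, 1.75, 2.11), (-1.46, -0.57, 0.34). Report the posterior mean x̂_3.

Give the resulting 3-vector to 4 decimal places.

result = (-1.1635, 0.5175, 0.2549)

source (fourbar_fk): coupler pose = R=[0.9139 -0.4059 0.0000; 0.4059 0.9139 0.0000; 0.0000 0.0000 1.0000], t=(0.4558, 0.4054, 0.0000)
after S1 (triangulate): (-1.9421, -0.9085, 0.6361)
after S2 (kf_track): (-1.1635, 0.5175, 0.2549)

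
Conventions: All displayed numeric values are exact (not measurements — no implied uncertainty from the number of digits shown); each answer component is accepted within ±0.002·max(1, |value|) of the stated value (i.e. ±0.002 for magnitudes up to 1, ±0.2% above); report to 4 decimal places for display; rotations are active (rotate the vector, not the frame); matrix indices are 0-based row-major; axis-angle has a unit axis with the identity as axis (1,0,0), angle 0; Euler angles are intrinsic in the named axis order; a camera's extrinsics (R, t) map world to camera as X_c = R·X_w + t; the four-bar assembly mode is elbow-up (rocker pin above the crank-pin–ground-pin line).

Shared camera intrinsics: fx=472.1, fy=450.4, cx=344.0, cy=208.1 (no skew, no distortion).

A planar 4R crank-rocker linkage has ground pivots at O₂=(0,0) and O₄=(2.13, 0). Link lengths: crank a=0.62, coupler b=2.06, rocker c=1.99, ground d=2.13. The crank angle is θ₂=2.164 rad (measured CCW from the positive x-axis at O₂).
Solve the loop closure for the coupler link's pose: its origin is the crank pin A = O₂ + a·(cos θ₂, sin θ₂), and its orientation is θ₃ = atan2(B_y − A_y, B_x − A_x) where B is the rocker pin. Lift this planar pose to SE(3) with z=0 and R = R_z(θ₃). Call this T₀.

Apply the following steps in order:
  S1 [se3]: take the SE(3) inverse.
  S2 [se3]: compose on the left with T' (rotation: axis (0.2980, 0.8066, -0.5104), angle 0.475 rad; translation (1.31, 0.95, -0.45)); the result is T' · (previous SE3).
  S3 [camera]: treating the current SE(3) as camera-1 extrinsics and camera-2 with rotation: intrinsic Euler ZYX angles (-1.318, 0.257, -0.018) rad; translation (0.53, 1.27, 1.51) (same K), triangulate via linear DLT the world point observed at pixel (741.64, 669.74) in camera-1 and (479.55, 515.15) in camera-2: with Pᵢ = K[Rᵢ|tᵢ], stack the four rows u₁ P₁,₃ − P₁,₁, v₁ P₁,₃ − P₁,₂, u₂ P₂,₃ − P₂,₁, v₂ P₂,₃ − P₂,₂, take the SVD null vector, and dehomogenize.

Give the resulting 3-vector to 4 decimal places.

result = (-1.7276, 0.8623, 1.9857)

source (fourbar_fk): coupler pose = R=[0.7837 -0.6211 0.0000; 0.6211 0.7837 0.0000; 0.0000 0.0000 1.0000], t=(-0.3466, 0.5141, 0.0000)
after S1 (invert_se3): R=[0.7837 0.6211 0.0000; -0.6211 0.7837 0.0000; 0.0000 0.0000 1.0000], t=(-0.0477, -0.6182, 0.0000)
after S2 (compose_se3): R=[0.5432 0.7623 0.3521; -0.7592 0.6250 -0.1819; -0.3586 -0.1685 0.9181], t=(1.1064, 0.3656, -0.4877)
after S3 (triangulate): (-1.7276, 0.8623, 1.9857)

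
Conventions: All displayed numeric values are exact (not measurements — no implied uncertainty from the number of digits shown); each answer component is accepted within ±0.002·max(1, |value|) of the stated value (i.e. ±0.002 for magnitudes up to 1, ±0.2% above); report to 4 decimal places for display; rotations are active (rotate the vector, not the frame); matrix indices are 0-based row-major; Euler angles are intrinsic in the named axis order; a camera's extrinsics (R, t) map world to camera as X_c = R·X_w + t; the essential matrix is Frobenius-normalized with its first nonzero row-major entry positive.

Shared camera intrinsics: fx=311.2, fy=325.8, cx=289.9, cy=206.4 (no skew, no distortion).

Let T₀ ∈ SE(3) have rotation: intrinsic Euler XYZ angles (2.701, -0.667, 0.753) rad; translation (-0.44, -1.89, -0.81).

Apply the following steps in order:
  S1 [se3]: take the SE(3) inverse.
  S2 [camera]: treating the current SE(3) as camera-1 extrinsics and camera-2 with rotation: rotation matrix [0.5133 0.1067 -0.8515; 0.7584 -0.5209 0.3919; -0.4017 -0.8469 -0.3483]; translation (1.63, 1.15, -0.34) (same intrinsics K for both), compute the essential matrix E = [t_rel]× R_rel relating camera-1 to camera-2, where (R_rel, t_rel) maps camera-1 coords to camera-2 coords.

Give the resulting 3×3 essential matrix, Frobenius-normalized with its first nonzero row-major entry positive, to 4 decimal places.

matrix = [0.1574 -0.0880 -0.5125; 0.0988 0.5497 0.2494; -0.2584 -0.3774 0.3488]

after S1 (invert_se3): R=[0.5733 -0.8110 -0.1166; -0.5373 -0.4795 0.6938; -0.6186 -0.3351 -0.7106], t=(-1.3751, -0.5807, -1.4811)
after S2 (essential): [0.1574 -0.0880 -0.5125; 0.0988 0.5497 0.2494; -0.2584 -0.3774 0.3488]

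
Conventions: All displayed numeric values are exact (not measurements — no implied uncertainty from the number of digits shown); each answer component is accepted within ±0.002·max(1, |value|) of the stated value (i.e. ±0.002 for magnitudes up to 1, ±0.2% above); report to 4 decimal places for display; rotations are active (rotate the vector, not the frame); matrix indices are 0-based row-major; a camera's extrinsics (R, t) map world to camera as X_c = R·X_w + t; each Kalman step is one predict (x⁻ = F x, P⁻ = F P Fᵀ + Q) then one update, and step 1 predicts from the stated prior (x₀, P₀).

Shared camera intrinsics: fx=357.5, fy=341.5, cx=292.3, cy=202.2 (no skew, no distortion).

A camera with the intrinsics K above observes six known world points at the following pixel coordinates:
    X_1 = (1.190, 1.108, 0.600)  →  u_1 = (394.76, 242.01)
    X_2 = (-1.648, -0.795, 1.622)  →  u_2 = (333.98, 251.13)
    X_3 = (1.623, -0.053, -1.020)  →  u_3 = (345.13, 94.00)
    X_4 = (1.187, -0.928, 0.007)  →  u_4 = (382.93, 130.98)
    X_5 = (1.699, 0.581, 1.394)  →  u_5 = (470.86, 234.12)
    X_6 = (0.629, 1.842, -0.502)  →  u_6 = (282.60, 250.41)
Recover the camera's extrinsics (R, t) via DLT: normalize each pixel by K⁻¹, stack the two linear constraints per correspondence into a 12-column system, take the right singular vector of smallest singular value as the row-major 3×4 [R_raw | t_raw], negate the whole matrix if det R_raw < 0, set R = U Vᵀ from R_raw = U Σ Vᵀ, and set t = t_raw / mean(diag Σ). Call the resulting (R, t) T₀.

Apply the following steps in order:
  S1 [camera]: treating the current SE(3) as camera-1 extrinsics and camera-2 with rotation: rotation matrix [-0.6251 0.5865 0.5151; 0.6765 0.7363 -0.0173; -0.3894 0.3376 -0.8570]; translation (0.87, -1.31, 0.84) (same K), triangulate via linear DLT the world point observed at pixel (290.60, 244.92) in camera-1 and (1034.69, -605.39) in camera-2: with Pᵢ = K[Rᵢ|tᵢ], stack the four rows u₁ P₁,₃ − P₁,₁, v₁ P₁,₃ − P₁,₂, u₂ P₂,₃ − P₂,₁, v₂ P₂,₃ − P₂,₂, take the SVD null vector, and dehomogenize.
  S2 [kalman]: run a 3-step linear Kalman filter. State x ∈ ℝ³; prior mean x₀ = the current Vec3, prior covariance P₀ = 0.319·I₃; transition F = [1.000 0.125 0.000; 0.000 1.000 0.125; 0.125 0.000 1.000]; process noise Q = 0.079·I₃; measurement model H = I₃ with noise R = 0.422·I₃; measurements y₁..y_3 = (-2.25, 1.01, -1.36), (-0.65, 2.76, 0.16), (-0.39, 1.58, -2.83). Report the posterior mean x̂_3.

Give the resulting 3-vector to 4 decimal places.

result = (-0.8789, 1.3997, -1.2933)

source (pnp_recover): camera pose = R=[0.5930 -0.3026 0.7461; -0.4374 0.6569 0.6141; -0.6760 -0.6906 0.2572], t=(0.4500, -0.0600, 5.8400)
after S1 (triangulate): (-1.4437, -0.0101, 0.4960)
after S2 (kf_track): (-0.8789, 1.3997, -1.2933)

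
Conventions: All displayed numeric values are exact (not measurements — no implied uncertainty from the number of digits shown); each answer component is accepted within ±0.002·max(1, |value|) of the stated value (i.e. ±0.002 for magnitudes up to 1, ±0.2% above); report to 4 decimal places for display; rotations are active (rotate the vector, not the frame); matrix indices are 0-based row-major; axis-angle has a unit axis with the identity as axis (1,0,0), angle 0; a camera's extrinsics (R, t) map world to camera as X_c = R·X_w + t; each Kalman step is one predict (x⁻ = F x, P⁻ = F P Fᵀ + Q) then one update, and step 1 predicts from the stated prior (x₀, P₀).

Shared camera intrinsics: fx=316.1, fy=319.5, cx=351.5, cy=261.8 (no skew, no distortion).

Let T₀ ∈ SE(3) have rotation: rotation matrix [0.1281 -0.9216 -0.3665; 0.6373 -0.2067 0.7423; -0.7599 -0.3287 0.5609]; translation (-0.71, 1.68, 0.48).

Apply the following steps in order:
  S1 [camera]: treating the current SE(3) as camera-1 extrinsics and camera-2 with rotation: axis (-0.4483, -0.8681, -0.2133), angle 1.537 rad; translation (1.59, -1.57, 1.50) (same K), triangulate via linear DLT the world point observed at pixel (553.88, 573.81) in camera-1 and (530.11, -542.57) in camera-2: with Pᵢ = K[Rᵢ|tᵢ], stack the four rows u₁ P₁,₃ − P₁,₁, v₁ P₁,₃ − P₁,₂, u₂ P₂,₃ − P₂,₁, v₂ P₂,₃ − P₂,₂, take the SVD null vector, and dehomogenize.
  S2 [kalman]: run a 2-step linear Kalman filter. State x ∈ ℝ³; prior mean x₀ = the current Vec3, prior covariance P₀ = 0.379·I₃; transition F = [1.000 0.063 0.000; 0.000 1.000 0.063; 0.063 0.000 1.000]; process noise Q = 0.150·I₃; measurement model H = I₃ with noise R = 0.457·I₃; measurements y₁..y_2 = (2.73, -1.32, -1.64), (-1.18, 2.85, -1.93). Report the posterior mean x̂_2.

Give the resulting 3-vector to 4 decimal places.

result = (0.0283, 0.4607, -1.3762)

after S1 (triangulate): (-0.6906, -1.6756, -0.3448)
after S2 (kf_track): (0.0283, 0.4607, -1.3762)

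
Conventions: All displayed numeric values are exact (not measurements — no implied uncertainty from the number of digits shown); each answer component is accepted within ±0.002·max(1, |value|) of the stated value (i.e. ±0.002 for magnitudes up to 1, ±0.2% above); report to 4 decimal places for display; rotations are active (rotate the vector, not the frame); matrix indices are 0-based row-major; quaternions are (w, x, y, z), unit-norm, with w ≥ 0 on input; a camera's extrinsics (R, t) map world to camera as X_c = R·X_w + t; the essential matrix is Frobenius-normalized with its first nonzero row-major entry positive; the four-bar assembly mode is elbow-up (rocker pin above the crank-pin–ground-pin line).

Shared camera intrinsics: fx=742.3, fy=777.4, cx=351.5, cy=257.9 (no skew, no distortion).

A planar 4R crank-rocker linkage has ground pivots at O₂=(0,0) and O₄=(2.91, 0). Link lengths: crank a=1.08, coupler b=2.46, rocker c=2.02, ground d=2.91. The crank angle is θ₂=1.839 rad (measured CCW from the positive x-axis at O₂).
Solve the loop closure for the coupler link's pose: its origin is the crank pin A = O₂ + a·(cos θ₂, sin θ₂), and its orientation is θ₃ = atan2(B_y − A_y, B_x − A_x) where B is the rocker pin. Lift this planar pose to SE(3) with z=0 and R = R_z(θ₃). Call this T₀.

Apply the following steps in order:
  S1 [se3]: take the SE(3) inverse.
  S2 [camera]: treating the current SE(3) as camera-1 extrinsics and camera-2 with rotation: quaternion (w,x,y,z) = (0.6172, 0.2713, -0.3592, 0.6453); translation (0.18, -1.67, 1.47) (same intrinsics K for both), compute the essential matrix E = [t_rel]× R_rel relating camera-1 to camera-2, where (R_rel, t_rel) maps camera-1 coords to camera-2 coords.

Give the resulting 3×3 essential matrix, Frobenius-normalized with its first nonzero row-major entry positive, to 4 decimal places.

matrix = [0.5982 -0.2704 0.0612; -0.0438 0.4081 -0.1200; 0.3739 0.4687 -0.1515]

source (fourbar_fk): coupler pose = R=[0.9478 -0.3188 0.0000; 0.3188 0.9478 0.0000; 0.0000 0.0000 1.0000], t=(-0.2862, 1.0414, 0.0000)
after S1 (invert_se3): R=[0.9478 0.3188 0.0000; -0.3188 0.9478 0.0000; 0.0000 0.0000 1.0000], t=(-0.0607, -1.0783, 0.0000)
after S2 (essential): [0.5982 -0.2704 0.0612; -0.0438 0.4081 -0.1200; 0.3739 0.4687 -0.1515]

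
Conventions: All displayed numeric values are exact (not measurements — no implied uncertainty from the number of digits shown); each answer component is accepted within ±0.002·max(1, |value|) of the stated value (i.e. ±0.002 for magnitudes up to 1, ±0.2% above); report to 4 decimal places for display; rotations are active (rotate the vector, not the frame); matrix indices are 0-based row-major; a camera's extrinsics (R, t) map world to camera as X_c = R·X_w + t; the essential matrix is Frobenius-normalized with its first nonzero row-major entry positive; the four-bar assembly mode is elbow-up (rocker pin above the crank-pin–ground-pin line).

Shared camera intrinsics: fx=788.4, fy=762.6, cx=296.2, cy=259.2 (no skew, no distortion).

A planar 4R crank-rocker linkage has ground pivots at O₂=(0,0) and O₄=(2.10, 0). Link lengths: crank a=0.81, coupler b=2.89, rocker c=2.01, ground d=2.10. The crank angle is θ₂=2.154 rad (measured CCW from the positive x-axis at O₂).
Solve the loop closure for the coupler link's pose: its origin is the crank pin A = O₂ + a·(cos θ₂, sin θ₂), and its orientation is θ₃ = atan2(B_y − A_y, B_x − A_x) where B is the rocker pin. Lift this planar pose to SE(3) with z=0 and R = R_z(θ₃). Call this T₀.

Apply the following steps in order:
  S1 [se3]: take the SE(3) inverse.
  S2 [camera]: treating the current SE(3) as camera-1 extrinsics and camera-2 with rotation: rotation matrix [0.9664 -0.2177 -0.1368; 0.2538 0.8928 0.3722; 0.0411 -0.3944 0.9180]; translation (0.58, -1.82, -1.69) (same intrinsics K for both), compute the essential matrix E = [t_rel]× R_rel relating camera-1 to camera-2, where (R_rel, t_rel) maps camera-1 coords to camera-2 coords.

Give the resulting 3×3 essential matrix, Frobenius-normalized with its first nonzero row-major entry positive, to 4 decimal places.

matrix = [0.4312 0.5415 -0.1442; -0.4439 0.3751 0.0798; 0.2992 -0.2520 -0.0538]

source (fourbar_fk): coupler pose = R=[0.8871 -0.4615 0.0000; 0.4615 0.8871 0.0000; 0.0000 0.0000 1.0000], t=(-0.4461, 0.6761, 0.0000)
after S1 (invert_se3): R=[0.8871 0.4615 0.0000; -0.4615 0.8871 0.0000; 0.0000 0.0000 1.0000], t=(0.0837, -0.8057, 0.0000)
after S2 (essential): [0.4312 0.5415 -0.1442; -0.4439 0.3751 0.0798; 0.2992 -0.2520 -0.0538]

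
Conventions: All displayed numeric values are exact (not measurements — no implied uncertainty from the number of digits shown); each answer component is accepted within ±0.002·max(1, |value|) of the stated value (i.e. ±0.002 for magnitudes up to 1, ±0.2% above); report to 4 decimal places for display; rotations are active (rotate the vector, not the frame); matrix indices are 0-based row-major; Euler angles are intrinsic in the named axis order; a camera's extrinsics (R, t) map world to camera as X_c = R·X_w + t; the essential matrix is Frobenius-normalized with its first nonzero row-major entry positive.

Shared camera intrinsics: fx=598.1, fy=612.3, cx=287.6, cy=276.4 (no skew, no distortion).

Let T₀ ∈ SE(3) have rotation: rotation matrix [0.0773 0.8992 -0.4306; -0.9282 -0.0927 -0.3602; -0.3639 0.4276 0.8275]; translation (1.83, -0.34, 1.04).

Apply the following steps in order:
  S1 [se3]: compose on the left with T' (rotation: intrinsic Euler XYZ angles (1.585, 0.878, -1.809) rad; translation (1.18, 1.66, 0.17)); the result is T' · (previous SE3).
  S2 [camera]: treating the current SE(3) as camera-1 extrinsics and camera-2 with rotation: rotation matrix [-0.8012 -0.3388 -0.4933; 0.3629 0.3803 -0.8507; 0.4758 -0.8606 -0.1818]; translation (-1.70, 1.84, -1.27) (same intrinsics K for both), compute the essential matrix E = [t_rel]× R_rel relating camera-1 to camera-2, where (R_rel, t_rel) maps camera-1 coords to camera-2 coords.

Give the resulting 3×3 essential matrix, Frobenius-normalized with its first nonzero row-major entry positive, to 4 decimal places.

after S1 (compose_se3): R=[-0.8677 0.1359 0.4780; -0.4777 -0.4935 -0.7268; 0.1371 -0.8590 0.4932], t=(1.4934, 0.4335, -1.5457)
after S2 (essential): [0.1298 -0.0825 -0.3431; 0.3153 -0.3162 -0.4200; -0.2554 0.4742 -0.4390]

matrix = [0.1298 -0.0825 -0.3431; 0.3153 -0.3162 -0.4200; -0.2554 0.4742 -0.4390]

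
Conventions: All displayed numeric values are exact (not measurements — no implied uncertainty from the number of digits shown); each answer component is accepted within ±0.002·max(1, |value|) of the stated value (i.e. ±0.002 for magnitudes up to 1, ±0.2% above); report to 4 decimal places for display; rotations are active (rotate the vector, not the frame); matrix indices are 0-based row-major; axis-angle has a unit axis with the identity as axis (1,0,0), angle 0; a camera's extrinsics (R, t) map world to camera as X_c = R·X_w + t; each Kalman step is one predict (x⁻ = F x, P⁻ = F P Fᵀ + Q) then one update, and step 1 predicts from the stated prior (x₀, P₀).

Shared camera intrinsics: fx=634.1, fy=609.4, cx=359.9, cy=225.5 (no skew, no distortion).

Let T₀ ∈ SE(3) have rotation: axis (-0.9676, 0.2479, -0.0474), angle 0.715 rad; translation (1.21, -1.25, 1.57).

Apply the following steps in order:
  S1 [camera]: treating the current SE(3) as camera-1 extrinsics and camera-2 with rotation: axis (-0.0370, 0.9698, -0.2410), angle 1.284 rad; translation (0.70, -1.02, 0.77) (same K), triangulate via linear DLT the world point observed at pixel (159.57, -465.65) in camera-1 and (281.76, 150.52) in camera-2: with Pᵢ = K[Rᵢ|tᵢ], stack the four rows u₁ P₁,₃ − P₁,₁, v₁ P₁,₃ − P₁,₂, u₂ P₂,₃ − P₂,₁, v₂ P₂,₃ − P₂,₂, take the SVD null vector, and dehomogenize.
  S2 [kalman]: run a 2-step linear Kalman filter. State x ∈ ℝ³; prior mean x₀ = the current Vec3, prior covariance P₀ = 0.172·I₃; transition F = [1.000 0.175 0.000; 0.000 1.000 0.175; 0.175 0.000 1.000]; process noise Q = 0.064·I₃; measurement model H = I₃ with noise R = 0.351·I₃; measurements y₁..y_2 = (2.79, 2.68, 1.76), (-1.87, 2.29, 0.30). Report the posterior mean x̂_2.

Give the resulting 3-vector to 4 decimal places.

result = (-0.2413, 1.6843, 0.3298)

after S1 (triangulate): (-1.4610, 0.3500, -0.6242)
after S2 (kf_track): (-0.2413, 1.6843, 0.3298)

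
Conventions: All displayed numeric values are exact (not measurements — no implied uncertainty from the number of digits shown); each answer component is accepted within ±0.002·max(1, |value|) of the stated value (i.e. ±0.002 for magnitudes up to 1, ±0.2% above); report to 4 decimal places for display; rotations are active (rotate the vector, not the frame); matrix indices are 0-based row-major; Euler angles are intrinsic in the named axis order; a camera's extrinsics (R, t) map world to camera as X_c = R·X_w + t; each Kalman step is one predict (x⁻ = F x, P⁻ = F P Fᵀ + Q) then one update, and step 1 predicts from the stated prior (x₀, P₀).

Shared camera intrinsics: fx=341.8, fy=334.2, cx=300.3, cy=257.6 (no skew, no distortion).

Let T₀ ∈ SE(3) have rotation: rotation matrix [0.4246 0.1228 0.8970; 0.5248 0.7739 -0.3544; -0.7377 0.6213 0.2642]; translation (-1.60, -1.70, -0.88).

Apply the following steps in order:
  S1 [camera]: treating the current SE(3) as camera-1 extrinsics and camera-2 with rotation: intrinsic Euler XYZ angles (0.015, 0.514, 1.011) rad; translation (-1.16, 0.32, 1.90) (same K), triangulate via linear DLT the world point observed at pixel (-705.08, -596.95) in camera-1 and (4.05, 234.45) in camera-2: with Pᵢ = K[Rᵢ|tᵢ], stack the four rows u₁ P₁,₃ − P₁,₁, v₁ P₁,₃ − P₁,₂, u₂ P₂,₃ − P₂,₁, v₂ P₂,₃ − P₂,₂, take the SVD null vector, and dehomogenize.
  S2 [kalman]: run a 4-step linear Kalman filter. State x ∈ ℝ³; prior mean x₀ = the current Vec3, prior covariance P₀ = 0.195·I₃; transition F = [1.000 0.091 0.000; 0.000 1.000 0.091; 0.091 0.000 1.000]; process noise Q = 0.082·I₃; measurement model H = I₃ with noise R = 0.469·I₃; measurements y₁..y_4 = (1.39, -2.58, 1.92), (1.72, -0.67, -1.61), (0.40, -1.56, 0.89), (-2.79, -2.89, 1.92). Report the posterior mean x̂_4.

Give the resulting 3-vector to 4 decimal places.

result = (-0.7708, -1.5233, 0.7248)

after S1 (triangulate): (-1.1917, 0.9672, 0.1328)
after S2 (kf_track): (-0.7708, -1.5233, 0.7248)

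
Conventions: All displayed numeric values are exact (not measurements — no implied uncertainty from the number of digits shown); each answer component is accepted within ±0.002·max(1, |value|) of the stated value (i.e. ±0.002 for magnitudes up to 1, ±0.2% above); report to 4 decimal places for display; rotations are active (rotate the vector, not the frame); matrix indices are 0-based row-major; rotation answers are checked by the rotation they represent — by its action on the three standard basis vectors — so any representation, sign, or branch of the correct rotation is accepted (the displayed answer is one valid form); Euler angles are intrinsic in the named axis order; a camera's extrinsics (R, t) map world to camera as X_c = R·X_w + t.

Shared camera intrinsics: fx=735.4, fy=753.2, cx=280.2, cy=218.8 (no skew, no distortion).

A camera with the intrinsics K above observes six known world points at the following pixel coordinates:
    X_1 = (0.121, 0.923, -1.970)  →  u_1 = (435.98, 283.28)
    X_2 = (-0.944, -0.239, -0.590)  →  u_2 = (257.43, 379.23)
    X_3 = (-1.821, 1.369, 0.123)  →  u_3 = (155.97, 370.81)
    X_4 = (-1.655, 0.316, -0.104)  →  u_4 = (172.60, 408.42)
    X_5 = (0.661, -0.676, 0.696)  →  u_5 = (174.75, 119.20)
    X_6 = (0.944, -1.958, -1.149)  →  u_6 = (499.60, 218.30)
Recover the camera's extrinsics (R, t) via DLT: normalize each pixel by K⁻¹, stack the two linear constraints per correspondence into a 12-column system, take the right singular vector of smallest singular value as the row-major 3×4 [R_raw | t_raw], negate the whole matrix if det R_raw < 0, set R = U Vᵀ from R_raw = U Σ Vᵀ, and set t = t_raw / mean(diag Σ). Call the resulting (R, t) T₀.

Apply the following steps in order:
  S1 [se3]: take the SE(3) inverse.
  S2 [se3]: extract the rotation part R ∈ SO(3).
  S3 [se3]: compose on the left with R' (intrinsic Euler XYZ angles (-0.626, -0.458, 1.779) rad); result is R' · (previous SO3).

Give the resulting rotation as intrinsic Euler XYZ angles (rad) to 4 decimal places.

source (pnp_recover): camera pose = R=[0.3920 -0.0424 -0.9190; -0.9102 -0.1630 -0.3807; -0.1337 0.9857 -0.1025], t=(-0.3600, 0.1000, 5.7900)
after S1 (invert_se3): R=[0.3920 -0.9102 -0.1337; -0.0424 -0.1630 0.9857; -0.9190 -0.3807 -0.1025], t=(1.0061, -5.7063, 0.3007)
after S2 (rot_of_se3): [0.3920 -0.9102 -0.1337; -0.0424 -0.1630 0.9857; -0.9190 -0.3807 -0.1025]
after S3 (compose_so3): [0.3709 0.4802 -0.7949; -0.1753 -0.8044 -0.5676; -0.9120 0.3498 -0.2142]

rotation (euler_xyz) = (1.9316, -0.9189, -0.9131)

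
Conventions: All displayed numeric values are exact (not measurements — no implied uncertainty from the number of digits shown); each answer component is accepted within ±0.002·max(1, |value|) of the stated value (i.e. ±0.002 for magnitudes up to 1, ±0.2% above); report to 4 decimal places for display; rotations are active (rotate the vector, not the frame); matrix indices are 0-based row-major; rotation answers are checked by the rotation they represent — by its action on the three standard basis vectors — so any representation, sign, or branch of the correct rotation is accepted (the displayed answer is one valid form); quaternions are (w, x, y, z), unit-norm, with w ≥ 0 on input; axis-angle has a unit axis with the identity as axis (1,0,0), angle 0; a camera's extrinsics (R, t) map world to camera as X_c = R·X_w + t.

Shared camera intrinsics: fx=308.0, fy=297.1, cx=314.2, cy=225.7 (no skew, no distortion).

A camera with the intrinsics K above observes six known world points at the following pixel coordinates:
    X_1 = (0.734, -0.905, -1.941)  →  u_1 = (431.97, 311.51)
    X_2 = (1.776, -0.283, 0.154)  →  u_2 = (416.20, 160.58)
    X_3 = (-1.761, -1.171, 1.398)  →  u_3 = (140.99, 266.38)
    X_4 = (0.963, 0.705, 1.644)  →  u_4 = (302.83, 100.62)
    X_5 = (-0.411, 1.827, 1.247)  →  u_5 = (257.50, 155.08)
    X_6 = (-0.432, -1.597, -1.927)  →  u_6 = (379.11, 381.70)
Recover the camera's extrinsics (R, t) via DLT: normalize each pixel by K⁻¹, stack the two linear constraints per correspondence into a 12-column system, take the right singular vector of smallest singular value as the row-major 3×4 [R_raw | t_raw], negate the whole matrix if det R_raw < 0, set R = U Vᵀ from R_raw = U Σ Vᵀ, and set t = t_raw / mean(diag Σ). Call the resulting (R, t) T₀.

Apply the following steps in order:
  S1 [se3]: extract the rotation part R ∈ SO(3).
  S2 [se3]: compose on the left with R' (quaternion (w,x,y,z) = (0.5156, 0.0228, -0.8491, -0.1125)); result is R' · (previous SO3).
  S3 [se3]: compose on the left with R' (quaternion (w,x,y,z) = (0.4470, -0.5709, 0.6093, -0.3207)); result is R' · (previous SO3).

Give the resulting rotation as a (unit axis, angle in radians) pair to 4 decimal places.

source (pnp_recover): camera pose = R=[0.8108 -0.0718 -0.5809; -0.5458 -0.4513 -0.7060; -0.2114 0.8895 -0.4051], t=(0.0500, 0.0101, 4.9802)
after S1 (rot_of_se3): [0.8108 -0.0718 -0.5809; -0.5458 -0.4513 -0.7060; -0.2114 0.8895 -0.4051]
after S2 (compose_so3): [-0.2348 -0.7847 0.5737; -0.6923 -0.2793 -0.6654; 0.6823 -0.5534 -0.4777]
after S3 (compose_so3): [0.8927 -0.4305 -0.1334; 0.2138 0.6651 -0.7155; 0.3967 0.6102 0.6858]

rotation (axis_angle) = ((0.8463, -0.3384, 0.4113), 0.8998)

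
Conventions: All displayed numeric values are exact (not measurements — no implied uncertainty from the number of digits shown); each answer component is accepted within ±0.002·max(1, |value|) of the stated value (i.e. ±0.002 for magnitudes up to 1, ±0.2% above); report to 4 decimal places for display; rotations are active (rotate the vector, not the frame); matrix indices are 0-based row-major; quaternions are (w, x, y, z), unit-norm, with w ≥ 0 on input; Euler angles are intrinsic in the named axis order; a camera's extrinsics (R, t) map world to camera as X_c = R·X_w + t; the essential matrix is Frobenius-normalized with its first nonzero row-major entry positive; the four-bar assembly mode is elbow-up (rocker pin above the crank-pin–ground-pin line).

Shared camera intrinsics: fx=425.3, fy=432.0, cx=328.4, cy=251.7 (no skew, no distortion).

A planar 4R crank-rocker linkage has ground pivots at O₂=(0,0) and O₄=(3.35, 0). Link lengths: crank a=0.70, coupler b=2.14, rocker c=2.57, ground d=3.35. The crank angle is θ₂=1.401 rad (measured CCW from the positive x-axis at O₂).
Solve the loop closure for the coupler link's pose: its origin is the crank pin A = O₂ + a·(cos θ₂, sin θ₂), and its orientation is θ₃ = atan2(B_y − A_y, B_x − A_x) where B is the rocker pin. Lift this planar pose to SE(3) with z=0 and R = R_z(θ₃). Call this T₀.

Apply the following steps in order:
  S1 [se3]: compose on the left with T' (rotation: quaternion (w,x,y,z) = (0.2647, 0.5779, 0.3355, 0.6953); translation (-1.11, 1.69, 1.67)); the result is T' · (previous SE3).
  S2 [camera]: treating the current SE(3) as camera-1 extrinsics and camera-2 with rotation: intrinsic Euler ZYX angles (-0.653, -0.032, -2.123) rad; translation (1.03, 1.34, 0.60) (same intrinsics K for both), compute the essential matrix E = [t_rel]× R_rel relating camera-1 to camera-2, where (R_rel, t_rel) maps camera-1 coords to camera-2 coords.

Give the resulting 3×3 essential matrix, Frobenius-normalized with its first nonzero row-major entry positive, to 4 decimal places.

matrix = [0.3165 -0.5488 0.2204; 0.1963 -0.0908 0.1570; 0.3949 0.4344 0.3661]

source (fourbar_fk): coupler pose = R=[0.7774 -0.6291 0.0000; 0.6291 0.7774 0.0000; 0.0000 0.0000 1.0000], t=(0.1183, 0.6899, 0.0000)
after S1 (compose_se3): R=[-0.1368 0.1361 0.9812; 0.1883 -0.9689 0.1606; 0.9725 0.2067 0.1070], t=(-1.1191, 1.3415, 2.2770)
after S2 (essential): [0.3165 -0.5488 0.2204; 0.1963 -0.0908 0.1570; 0.3949 0.4344 0.3661]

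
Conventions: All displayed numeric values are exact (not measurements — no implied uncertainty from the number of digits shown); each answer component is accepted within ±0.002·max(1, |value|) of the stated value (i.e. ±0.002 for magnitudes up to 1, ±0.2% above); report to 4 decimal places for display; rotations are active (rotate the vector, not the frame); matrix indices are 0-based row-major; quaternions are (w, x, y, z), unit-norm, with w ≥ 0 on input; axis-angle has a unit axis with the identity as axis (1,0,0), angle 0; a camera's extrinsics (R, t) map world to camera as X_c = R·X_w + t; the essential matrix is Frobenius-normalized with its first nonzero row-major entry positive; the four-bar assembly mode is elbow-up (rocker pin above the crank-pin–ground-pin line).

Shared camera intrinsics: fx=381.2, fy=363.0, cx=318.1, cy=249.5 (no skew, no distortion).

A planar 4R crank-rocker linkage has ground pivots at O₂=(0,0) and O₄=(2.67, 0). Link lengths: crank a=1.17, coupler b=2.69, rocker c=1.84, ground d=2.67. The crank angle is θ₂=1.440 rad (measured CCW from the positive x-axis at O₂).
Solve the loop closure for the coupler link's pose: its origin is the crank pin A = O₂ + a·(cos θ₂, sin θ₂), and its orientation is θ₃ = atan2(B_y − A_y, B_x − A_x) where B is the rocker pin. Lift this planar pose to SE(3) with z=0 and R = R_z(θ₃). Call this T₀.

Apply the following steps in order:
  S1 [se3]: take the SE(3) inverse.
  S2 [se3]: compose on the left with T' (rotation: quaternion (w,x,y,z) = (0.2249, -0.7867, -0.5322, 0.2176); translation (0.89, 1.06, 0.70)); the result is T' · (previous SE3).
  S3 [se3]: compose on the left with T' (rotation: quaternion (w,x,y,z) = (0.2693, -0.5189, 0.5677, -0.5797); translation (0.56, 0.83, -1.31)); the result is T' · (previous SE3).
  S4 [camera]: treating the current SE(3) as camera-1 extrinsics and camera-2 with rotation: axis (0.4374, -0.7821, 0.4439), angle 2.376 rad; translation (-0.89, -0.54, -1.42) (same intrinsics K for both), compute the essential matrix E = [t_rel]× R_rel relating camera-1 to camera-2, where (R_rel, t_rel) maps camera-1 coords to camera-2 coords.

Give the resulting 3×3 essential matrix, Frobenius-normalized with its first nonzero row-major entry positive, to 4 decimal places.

matrix = [0.2177 -0.4949 0.2633; -0.4718 -0.4173 -0.3165; -0.1785 0.2690 -0.1926]

source (fourbar_fk): coupler pose = R=[0.9677 -0.2520 0.0000; 0.2520 0.9677 0.0000; 0.0000 0.0000 1.0000], t=(0.1526, 1.1600, 0.0000)
after S1 (invert_se3): R=[0.9677 0.2520 0.0000; -0.2520 0.9677 0.0000; 0.0000 0.0000 1.0000], t=(-0.4400, -1.0841, 0.0000)
after S2 (compose_se3): R=[0.1416 0.8010 -0.5817; 0.9888 -0.0860 0.1222; 0.0479 -0.5925 -0.8042], t=(-0.0607, 1.0088, 1.3800)
after S3 (compose_se3): R=[-0.2751 -0.7673 -0.5793; -0.3538 -0.4795 0.8031; -0.8939 0.4259 -0.1396], t=(1.5519, 0.1498, -2.5263)
after S4 (essential): [0.2177 -0.4949 0.2633; -0.4718 -0.4173 -0.3165; -0.1785 0.2690 -0.1926]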